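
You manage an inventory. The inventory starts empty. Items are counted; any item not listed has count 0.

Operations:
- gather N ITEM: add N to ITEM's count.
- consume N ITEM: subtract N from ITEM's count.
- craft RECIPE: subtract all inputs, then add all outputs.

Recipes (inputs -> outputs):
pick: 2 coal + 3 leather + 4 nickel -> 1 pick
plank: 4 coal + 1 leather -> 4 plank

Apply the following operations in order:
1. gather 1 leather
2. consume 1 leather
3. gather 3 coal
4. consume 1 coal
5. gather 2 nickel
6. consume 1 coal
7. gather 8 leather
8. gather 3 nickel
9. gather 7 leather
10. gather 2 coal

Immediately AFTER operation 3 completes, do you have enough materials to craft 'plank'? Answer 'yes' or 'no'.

After 1 (gather 1 leather): leather=1
After 2 (consume 1 leather): (empty)
After 3 (gather 3 coal): coal=3

Answer: no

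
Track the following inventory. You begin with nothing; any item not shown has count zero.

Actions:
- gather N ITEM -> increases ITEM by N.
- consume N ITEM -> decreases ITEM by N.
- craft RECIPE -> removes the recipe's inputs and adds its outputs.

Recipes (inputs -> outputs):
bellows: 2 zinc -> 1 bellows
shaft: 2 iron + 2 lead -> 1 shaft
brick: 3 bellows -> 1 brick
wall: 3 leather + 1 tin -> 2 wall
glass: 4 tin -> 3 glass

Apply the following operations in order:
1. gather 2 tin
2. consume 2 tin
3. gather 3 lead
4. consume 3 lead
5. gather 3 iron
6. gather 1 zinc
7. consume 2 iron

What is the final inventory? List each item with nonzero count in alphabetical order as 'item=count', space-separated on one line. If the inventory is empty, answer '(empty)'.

Answer: iron=1 zinc=1

Derivation:
After 1 (gather 2 tin): tin=2
After 2 (consume 2 tin): (empty)
After 3 (gather 3 lead): lead=3
After 4 (consume 3 lead): (empty)
After 5 (gather 3 iron): iron=3
After 6 (gather 1 zinc): iron=3 zinc=1
After 7 (consume 2 iron): iron=1 zinc=1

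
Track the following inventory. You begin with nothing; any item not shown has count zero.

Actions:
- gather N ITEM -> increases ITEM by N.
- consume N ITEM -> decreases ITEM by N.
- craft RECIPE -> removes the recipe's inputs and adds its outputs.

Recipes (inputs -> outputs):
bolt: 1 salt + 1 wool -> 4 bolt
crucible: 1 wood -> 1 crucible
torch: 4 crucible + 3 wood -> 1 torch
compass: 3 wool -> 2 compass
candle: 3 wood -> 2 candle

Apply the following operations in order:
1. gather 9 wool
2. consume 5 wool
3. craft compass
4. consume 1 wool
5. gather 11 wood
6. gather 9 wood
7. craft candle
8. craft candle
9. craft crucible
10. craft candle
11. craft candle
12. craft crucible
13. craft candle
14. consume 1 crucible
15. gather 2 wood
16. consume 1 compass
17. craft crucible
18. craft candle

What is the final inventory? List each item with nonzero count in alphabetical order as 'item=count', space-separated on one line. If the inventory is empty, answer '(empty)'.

After 1 (gather 9 wool): wool=9
After 2 (consume 5 wool): wool=4
After 3 (craft compass): compass=2 wool=1
After 4 (consume 1 wool): compass=2
After 5 (gather 11 wood): compass=2 wood=11
After 6 (gather 9 wood): compass=2 wood=20
After 7 (craft candle): candle=2 compass=2 wood=17
After 8 (craft candle): candle=4 compass=2 wood=14
After 9 (craft crucible): candle=4 compass=2 crucible=1 wood=13
After 10 (craft candle): candle=6 compass=2 crucible=1 wood=10
After 11 (craft candle): candle=8 compass=2 crucible=1 wood=7
After 12 (craft crucible): candle=8 compass=2 crucible=2 wood=6
After 13 (craft candle): candle=10 compass=2 crucible=2 wood=3
After 14 (consume 1 crucible): candle=10 compass=2 crucible=1 wood=3
After 15 (gather 2 wood): candle=10 compass=2 crucible=1 wood=5
After 16 (consume 1 compass): candle=10 compass=1 crucible=1 wood=5
After 17 (craft crucible): candle=10 compass=1 crucible=2 wood=4
After 18 (craft candle): candle=12 compass=1 crucible=2 wood=1

Answer: candle=12 compass=1 crucible=2 wood=1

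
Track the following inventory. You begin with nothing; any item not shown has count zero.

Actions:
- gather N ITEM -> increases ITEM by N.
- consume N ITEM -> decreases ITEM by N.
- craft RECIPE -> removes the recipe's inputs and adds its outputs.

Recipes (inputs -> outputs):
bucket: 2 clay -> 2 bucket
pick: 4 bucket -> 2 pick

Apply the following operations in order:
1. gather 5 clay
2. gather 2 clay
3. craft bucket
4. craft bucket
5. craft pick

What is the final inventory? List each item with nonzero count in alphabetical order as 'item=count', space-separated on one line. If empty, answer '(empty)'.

Answer: clay=3 pick=2

Derivation:
After 1 (gather 5 clay): clay=5
After 2 (gather 2 clay): clay=7
After 3 (craft bucket): bucket=2 clay=5
After 4 (craft bucket): bucket=4 clay=3
After 5 (craft pick): clay=3 pick=2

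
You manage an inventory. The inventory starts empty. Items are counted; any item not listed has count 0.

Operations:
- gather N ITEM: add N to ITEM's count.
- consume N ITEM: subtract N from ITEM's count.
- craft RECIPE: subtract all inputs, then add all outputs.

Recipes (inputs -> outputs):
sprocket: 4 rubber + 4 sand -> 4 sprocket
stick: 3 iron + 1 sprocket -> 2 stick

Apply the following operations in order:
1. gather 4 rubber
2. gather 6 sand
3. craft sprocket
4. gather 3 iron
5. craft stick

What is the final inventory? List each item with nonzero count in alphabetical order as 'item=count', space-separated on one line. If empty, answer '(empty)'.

After 1 (gather 4 rubber): rubber=4
After 2 (gather 6 sand): rubber=4 sand=6
After 3 (craft sprocket): sand=2 sprocket=4
After 4 (gather 3 iron): iron=3 sand=2 sprocket=4
After 5 (craft stick): sand=2 sprocket=3 stick=2

Answer: sand=2 sprocket=3 stick=2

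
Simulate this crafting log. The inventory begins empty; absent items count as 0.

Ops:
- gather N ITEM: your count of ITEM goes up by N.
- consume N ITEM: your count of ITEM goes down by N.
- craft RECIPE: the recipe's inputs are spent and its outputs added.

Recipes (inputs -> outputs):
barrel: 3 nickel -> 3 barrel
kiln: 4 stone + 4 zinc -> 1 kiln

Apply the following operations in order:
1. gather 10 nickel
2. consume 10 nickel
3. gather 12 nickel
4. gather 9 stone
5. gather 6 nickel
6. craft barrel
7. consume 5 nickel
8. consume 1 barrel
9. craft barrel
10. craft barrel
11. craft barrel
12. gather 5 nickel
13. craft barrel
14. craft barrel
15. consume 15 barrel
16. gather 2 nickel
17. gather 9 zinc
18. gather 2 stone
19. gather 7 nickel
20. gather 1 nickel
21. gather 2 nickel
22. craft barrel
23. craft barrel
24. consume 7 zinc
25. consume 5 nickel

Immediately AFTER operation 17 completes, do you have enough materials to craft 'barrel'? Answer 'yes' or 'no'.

After 1 (gather 10 nickel): nickel=10
After 2 (consume 10 nickel): (empty)
After 3 (gather 12 nickel): nickel=12
After 4 (gather 9 stone): nickel=12 stone=9
After 5 (gather 6 nickel): nickel=18 stone=9
After 6 (craft barrel): barrel=3 nickel=15 stone=9
After 7 (consume 5 nickel): barrel=3 nickel=10 stone=9
After 8 (consume 1 barrel): barrel=2 nickel=10 stone=9
After 9 (craft barrel): barrel=5 nickel=7 stone=9
After 10 (craft barrel): barrel=8 nickel=4 stone=9
After 11 (craft barrel): barrel=11 nickel=1 stone=9
After 12 (gather 5 nickel): barrel=11 nickel=6 stone=9
After 13 (craft barrel): barrel=14 nickel=3 stone=9
After 14 (craft barrel): barrel=17 stone=9
After 15 (consume 15 barrel): barrel=2 stone=9
After 16 (gather 2 nickel): barrel=2 nickel=2 stone=9
After 17 (gather 9 zinc): barrel=2 nickel=2 stone=9 zinc=9

Answer: no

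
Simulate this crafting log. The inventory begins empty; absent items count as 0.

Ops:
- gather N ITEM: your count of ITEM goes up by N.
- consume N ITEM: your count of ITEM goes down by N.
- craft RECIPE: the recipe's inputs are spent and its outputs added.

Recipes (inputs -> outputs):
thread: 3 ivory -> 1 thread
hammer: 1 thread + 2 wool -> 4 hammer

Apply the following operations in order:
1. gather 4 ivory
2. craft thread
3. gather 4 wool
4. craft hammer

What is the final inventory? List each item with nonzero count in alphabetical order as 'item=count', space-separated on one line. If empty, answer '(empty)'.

Answer: hammer=4 ivory=1 wool=2

Derivation:
After 1 (gather 4 ivory): ivory=4
After 2 (craft thread): ivory=1 thread=1
After 3 (gather 4 wool): ivory=1 thread=1 wool=4
After 4 (craft hammer): hammer=4 ivory=1 wool=2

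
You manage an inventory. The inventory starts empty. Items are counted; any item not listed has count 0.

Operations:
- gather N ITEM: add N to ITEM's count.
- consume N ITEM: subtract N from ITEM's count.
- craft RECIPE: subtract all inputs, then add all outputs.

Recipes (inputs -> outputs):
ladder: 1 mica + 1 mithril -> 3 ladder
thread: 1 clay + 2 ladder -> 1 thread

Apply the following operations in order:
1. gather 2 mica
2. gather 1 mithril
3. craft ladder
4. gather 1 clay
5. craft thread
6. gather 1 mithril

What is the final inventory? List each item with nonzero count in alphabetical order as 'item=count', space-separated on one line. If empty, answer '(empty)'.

After 1 (gather 2 mica): mica=2
After 2 (gather 1 mithril): mica=2 mithril=1
After 3 (craft ladder): ladder=3 mica=1
After 4 (gather 1 clay): clay=1 ladder=3 mica=1
After 5 (craft thread): ladder=1 mica=1 thread=1
After 6 (gather 1 mithril): ladder=1 mica=1 mithril=1 thread=1

Answer: ladder=1 mica=1 mithril=1 thread=1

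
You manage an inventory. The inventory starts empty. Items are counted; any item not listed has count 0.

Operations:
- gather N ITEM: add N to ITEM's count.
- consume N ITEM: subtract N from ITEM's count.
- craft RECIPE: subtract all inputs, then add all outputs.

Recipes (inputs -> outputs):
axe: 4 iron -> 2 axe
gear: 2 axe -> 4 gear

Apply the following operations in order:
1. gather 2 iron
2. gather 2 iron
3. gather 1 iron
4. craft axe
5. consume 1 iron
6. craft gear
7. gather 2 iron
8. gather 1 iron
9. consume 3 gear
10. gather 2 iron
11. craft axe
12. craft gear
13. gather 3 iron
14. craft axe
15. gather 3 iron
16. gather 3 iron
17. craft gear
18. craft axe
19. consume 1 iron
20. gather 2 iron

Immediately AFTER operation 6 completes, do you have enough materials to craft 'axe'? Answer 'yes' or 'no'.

After 1 (gather 2 iron): iron=2
After 2 (gather 2 iron): iron=4
After 3 (gather 1 iron): iron=5
After 4 (craft axe): axe=2 iron=1
After 5 (consume 1 iron): axe=2
After 6 (craft gear): gear=4

Answer: no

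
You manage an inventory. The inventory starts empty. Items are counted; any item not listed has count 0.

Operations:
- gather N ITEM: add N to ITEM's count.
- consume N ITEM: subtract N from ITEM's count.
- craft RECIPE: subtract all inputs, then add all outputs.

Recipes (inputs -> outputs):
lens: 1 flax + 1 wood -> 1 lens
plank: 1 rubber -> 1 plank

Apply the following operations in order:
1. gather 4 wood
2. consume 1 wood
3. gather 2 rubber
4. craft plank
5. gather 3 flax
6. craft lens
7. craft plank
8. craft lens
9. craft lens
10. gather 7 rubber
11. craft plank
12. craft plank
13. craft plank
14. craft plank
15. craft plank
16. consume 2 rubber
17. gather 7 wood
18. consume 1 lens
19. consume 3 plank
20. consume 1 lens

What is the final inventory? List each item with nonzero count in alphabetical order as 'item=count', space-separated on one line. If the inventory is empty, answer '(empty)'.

After 1 (gather 4 wood): wood=4
After 2 (consume 1 wood): wood=3
After 3 (gather 2 rubber): rubber=2 wood=3
After 4 (craft plank): plank=1 rubber=1 wood=3
After 5 (gather 3 flax): flax=3 plank=1 rubber=1 wood=3
After 6 (craft lens): flax=2 lens=1 plank=1 rubber=1 wood=2
After 7 (craft plank): flax=2 lens=1 plank=2 wood=2
After 8 (craft lens): flax=1 lens=2 plank=2 wood=1
After 9 (craft lens): lens=3 plank=2
After 10 (gather 7 rubber): lens=3 plank=2 rubber=7
After 11 (craft plank): lens=3 plank=3 rubber=6
After 12 (craft plank): lens=3 plank=4 rubber=5
After 13 (craft plank): lens=3 plank=5 rubber=4
After 14 (craft plank): lens=3 plank=6 rubber=3
After 15 (craft plank): lens=3 plank=7 rubber=2
After 16 (consume 2 rubber): lens=3 plank=7
After 17 (gather 7 wood): lens=3 plank=7 wood=7
After 18 (consume 1 lens): lens=2 plank=7 wood=7
After 19 (consume 3 plank): lens=2 plank=4 wood=7
After 20 (consume 1 lens): lens=1 plank=4 wood=7

Answer: lens=1 plank=4 wood=7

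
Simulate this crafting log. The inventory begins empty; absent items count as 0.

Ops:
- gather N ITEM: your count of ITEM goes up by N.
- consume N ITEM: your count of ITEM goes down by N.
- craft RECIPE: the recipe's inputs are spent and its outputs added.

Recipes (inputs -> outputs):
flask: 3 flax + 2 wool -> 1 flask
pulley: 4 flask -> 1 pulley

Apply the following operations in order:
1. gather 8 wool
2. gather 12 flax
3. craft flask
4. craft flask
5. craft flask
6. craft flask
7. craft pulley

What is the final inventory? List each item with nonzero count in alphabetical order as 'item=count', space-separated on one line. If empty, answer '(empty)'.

Answer: pulley=1

Derivation:
After 1 (gather 8 wool): wool=8
After 2 (gather 12 flax): flax=12 wool=8
After 3 (craft flask): flask=1 flax=9 wool=6
After 4 (craft flask): flask=2 flax=6 wool=4
After 5 (craft flask): flask=3 flax=3 wool=2
After 6 (craft flask): flask=4
After 7 (craft pulley): pulley=1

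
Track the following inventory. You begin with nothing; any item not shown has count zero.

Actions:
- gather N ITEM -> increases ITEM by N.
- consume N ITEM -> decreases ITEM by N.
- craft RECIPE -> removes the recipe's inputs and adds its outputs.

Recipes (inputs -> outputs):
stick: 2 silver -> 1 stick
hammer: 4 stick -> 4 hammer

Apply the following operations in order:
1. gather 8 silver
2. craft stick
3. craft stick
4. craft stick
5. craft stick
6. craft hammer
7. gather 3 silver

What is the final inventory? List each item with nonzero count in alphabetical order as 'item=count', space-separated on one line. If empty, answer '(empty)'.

Answer: hammer=4 silver=3

Derivation:
After 1 (gather 8 silver): silver=8
After 2 (craft stick): silver=6 stick=1
After 3 (craft stick): silver=4 stick=2
After 4 (craft stick): silver=2 stick=3
After 5 (craft stick): stick=4
After 6 (craft hammer): hammer=4
After 7 (gather 3 silver): hammer=4 silver=3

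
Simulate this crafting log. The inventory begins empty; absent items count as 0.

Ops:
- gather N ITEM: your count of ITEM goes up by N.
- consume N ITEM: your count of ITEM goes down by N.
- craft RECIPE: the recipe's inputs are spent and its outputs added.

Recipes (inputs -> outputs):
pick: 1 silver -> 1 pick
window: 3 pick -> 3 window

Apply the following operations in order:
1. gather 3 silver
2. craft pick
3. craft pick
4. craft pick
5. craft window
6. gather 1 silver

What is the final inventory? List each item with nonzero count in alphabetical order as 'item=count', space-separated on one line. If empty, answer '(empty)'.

Answer: silver=1 window=3

Derivation:
After 1 (gather 3 silver): silver=3
After 2 (craft pick): pick=1 silver=2
After 3 (craft pick): pick=2 silver=1
After 4 (craft pick): pick=3
After 5 (craft window): window=3
After 6 (gather 1 silver): silver=1 window=3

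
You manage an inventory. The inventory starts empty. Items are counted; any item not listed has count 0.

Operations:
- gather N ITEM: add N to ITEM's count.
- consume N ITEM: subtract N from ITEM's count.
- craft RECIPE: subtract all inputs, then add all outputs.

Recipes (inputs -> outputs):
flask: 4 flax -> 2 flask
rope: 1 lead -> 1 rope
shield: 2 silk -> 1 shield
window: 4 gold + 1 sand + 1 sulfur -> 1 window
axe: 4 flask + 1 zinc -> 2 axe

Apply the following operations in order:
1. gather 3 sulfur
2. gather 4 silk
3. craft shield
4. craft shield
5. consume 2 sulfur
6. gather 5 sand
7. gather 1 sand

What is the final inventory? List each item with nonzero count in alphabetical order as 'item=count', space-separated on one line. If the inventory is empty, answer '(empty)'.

After 1 (gather 3 sulfur): sulfur=3
After 2 (gather 4 silk): silk=4 sulfur=3
After 3 (craft shield): shield=1 silk=2 sulfur=3
After 4 (craft shield): shield=2 sulfur=3
After 5 (consume 2 sulfur): shield=2 sulfur=1
After 6 (gather 5 sand): sand=5 shield=2 sulfur=1
After 7 (gather 1 sand): sand=6 shield=2 sulfur=1

Answer: sand=6 shield=2 sulfur=1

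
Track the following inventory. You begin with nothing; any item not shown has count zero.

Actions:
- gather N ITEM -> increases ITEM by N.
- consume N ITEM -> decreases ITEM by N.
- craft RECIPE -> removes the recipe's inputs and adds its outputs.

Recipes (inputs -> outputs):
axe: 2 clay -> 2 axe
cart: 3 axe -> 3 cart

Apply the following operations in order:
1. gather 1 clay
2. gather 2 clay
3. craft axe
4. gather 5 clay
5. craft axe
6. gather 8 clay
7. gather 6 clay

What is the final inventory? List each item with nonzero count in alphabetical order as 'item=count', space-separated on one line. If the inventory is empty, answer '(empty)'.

Answer: axe=4 clay=18

Derivation:
After 1 (gather 1 clay): clay=1
After 2 (gather 2 clay): clay=3
After 3 (craft axe): axe=2 clay=1
After 4 (gather 5 clay): axe=2 clay=6
After 5 (craft axe): axe=4 clay=4
After 6 (gather 8 clay): axe=4 clay=12
After 7 (gather 6 clay): axe=4 clay=18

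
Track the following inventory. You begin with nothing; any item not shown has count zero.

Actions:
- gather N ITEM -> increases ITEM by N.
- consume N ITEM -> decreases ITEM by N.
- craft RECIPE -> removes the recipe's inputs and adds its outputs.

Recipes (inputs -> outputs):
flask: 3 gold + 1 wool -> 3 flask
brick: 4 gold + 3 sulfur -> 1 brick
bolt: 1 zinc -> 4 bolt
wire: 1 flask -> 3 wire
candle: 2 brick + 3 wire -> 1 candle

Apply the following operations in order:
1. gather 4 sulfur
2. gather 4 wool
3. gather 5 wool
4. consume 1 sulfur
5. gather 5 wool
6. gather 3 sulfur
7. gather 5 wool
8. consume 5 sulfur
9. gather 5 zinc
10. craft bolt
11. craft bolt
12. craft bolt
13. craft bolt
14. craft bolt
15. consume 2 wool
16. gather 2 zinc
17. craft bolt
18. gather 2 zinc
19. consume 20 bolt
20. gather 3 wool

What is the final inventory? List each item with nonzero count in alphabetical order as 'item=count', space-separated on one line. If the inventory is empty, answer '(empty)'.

Answer: bolt=4 sulfur=1 wool=20 zinc=3

Derivation:
After 1 (gather 4 sulfur): sulfur=4
After 2 (gather 4 wool): sulfur=4 wool=4
After 3 (gather 5 wool): sulfur=4 wool=9
After 4 (consume 1 sulfur): sulfur=3 wool=9
After 5 (gather 5 wool): sulfur=3 wool=14
After 6 (gather 3 sulfur): sulfur=6 wool=14
After 7 (gather 5 wool): sulfur=6 wool=19
After 8 (consume 5 sulfur): sulfur=1 wool=19
After 9 (gather 5 zinc): sulfur=1 wool=19 zinc=5
After 10 (craft bolt): bolt=4 sulfur=1 wool=19 zinc=4
After 11 (craft bolt): bolt=8 sulfur=1 wool=19 zinc=3
After 12 (craft bolt): bolt=12 sulfur=1 wool=19 zinc=2
After 13 (craft bolt): bolt=16 sulfur=1 wool=19 zinc=1
After 14 (craft bolt): bolt=20 sulfur=1 wool=19
After 15 (consume 2 wool): bolt=20 sulfur=1 wool=17
After 16 (gather 2 zinc): bolt=20 sulfur=1 wool=17 zinc=2
After 17 (craft bolt): bolt=24 sulfur=1 wool=17 zinc=1
After 18 (gather 2 zinc): bolt=24 sulfur=1 wool=17 zinc=3
After 19 (consume 20 bolt): bolt=4 sulfur=1 wool=17 zinc=3
After 20 (gather 3 wool): bolt=4 sulfur=1 wool=20 zinc=3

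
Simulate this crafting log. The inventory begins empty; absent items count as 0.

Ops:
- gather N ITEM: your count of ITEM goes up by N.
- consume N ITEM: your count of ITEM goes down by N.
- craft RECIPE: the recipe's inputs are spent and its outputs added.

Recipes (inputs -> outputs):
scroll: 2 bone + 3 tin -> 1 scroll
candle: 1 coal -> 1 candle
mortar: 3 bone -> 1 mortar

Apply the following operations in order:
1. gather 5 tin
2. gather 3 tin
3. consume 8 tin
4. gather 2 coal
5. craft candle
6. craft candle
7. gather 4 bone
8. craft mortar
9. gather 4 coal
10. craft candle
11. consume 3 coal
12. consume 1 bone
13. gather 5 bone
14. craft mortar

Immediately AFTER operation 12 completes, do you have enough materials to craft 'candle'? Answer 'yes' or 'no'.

Answer: no

Derivation:
After 1 (gather 5 tin): tin=5
After 2 (gather 3 tin): tin=8
After 3 (consume 8 tin): (empty)
After 4 (gather 2 coal): coal=2
After 5 (craft candle): candle=1 coal=1
After 6 (craft candle): candle=2
After 7 (gather 4 bone): bone=4 candle=2
After 8 (craft mortar): bone=1 candle=2 mortar=1
After 9 (gather 4 coal): bone=1 candle=2 coal=4 mortar=1
After 10 (craft candle): bone=1 candle=3 coal=3 mortar=1
After 11 (consume 3 coal): bone=1 candle=3 mortar=1
After 12 (consume 1 bone): candle=3 mortar=1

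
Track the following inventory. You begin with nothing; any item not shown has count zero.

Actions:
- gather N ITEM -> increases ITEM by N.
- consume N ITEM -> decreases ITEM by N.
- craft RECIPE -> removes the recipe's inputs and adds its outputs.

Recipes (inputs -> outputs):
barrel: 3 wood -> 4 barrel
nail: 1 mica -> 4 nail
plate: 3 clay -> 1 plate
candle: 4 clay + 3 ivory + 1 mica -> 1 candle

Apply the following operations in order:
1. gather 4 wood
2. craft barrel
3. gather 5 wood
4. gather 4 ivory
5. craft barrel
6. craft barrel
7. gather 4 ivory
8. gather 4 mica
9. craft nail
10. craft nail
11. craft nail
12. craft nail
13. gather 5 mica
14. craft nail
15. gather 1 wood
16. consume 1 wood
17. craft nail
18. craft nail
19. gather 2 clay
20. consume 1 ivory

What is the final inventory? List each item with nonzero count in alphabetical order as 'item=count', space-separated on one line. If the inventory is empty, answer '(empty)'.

Answer: barrel=12 clay=2 ivory=7 mica=2 nail=28

Derivation:
After 1 (gather 4 wood): wood=4
After 2 (craft barrel): barrel=4 wood=1
After 3 (gather 5 wood): barrel=4 wood=6
After 4 (gather 4 ivory): barrel=4 ivory=4 wood=6
After 5 (craft barrel): barrel=8 ivory=4 wood=3
After 6 (craft barrel): barrel=12 ivory=4
After 7 (gather 4 ivory): barrel=12 ivory=8
After 8 (gather 4 mica): barrel=12 ivory=8 mica=4
After 9 (craft nail): barrel=12 ivory=8 mica=3 nail=4
After 10 (craft nail): barrel=12 ivory=8 mica=2 nail=8
After 11 (craft nail): barrel=12 ivory=8 mica=1 nail=12
After 12 (craft nail): barrel=12 ivory=8 nail=16
After 13 (gather 5 mica): barrel=12 ivory=8 mica=5 nail=16
After 14 (craft nail): barrel=12 ivory=8 mica=4 nail=20
After 15 (gather 1 wood): barrel=12 ivory=8 mica=4 nail=20 wood=1
After 16 (consume 1 wood): barrel=12 ivory=8 mica=4 nail=20
After 17 (craft nail): barrel=12 ivory=8 mica=3 nail=24
After 18 (craft nail): barrel=12 ivory=8 mica=2 nail=28
After 19 (gather 2 clay): barrel=12 clay=2 ivory=8 mica=2 nail=28
After 20 (consume 1 ivory): barrel=12 clay=2 ivory=7 mica=2 nail=28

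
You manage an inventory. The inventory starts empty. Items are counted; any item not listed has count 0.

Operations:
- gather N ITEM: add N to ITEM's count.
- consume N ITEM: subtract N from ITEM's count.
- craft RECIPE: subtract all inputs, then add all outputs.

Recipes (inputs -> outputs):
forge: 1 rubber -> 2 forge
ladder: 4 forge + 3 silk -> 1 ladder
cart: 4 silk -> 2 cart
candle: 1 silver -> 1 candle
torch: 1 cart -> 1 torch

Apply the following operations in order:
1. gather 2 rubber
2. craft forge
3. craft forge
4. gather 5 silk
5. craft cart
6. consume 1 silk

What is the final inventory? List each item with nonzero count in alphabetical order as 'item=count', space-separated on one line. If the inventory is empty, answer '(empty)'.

Answer: cart=2 forge=4

Derivation:
After 1 (gather 2 rubber): rubber=2
After 2 (craft forge): forge=2 rubber=1
After 3 (craft forge): forge=4
After 4 (gather 5 silk): forge=4 silk=5
After 5 (craft cart): cart=2 forge=4 silk=1
After 6 (consume 1 silk): cart=2 forge=4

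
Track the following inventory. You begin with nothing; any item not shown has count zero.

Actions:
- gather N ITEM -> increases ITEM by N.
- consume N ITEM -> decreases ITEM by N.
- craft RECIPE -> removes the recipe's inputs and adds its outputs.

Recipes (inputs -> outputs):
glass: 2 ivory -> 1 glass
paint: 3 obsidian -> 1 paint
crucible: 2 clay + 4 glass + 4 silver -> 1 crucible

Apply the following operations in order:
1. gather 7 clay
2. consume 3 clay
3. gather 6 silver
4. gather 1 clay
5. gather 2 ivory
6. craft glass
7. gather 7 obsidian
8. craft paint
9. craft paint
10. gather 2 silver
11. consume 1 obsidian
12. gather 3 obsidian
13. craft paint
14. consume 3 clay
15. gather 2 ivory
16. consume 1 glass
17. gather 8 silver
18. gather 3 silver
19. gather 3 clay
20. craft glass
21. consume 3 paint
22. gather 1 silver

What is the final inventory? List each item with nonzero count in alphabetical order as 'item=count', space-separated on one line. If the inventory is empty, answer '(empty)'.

Answer: clay=5 glass=1 silver=20

Derivation:
After 1 (gather 7 clay): clay=7
After 2 (consume 3 clay): clay=4
After 3 (gather 6 silver): clay=4 silver=6
After 4 (gather 1 clay): clay=5 silver=6
After 5 (gather 2 ivory): clay=5 ivory=2 silver=6
After 6 (craft glass): clay=5 glass=1 silver=6
After 7 (gather 7 obsidian): clay=5 glass=1 obsidian=7 silver=6
After 8 (craft paint): clay=5 glass=1 obsidian=4 paint=1 silver=6
After 9 (craft paint): clay=5 glass=1 obsidian=1 paint=2 silver=6
After 10 (gather 2 silver): clay=5 glass=1 obsidian=1 paint=2 silver=8
After 11 (consume 1 obsidian): clay=5 glass=1 paint=2 silver=8
After 12 (gather 3 obsidian): clay=5 glass=1 obsidian=3 paint=2 silver=8
After 13 (craft paint): clay=5 glass=1 paint=3 silver=8
After 14 (consume 3 clay): clay=2 glass=1 paint=3 silver=8
After 15 (gather 2 ivory): clay=2 glass=1 ivory=2 paint=3 silver=8
After 16 (consume 1 glass): clay=2 ivory=2 paint=3 silver=8
After 17 (gather 8 silver): clay=2 ivory=2 paint=3 silver=16
After 18 (gather 3 silver): clay=2 ivory=2 paint=3 silver=19
After 19 (gather 3 clay): clay=5 ivory=2 paint=3 silver=19
After 20 (craft glass): clay=5 glass=1 paint=3 silver=19
After 21 (consume 3 paint): clay=5 glass=1 silver=19
After 22 (gather 1 silver): clay=5 glass=1 silver=20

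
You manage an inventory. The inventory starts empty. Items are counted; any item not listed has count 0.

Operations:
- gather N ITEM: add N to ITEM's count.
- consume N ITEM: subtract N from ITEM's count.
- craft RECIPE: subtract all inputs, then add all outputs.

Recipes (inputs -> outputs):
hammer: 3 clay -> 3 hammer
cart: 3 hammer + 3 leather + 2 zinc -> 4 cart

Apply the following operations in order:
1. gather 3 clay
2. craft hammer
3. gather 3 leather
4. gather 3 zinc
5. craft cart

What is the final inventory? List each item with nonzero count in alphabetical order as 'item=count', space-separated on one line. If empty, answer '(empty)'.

After 1 (gather 3 clay): clay=3
After 2 (craft hammer): hammer=3
After 3 (gather 3 leather): hammer=3 leather=3
After 4 (gather 3 zinc): hammer=3 leather=3 zinc=3
After 5 (craft cart): cart=4 zinc=1

Answer: cart=4 zinc=1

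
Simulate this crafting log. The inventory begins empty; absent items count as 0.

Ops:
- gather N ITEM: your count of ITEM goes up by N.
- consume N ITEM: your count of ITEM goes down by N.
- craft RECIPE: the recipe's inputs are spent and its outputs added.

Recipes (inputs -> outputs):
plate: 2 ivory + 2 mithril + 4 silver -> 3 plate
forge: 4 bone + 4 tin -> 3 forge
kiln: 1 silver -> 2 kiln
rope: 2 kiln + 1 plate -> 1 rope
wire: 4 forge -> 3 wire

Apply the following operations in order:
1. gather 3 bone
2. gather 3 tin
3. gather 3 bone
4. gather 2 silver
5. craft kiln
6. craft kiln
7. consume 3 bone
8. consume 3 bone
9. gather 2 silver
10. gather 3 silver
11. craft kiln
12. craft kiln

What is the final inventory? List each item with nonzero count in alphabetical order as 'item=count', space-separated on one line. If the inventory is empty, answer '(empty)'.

Answer: kiln=8 silver=3 tin=3

Derivation:
After 1 (gather 3 bone): bone=3
After 2 (gather 3 tin): bone=3 tin=3
After 3 (gather 3 bone): bone=6 tin=3
After 4 (gather 2 silver): bone=6 silver=2 tin=3
After 5 (craft kiln): bone=6 kiln=2 silver=1 tin=3
After 6 (craft kiln): bone=6 kiln=4 tin=3
After 7 (consume 3 bone): bone=3 kiln=4 tin=3
After 8 (consume 3 bone): kiln=4 tin=3
After 9 (gather 2 silver): kiln=4 silver=2 tin=3
After 10 (gather 3 silver): kiln=4 silver=5 tin=3
After 11 (craft kiln): kiln=6 silver=4 tin=3
After 12 (craft kiln): kiln=8 silver=3 tin=3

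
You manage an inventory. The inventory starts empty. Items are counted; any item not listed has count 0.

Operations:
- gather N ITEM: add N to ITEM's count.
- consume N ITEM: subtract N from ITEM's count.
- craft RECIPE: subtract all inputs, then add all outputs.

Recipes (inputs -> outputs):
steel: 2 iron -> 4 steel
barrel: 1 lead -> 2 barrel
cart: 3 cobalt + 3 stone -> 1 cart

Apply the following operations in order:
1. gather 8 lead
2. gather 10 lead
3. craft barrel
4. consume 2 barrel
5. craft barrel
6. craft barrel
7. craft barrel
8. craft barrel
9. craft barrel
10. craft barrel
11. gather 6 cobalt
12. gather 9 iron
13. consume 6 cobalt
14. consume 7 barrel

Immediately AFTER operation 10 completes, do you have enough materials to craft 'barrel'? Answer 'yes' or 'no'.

After 1 (gather 8 lead): lead=8
After 2 (gather 10 lead): lead=18
After 3 (craft barrel): barrel=2 lead=17
After 4 (consume 2 barrel): lead=17
After 5 (craft barrel): barrel=2 lead=16
After 6 (craft barrel): barrel=4 lead=15
After 7 (craft barrel): barrel=6 lead=14
After 8 (craft barrel): barrel=8 lead=13
After 9 (craft barrel): barrel=10 lead=12
After 10 (craft barrel): barrel=12 lead=11

Answer: yes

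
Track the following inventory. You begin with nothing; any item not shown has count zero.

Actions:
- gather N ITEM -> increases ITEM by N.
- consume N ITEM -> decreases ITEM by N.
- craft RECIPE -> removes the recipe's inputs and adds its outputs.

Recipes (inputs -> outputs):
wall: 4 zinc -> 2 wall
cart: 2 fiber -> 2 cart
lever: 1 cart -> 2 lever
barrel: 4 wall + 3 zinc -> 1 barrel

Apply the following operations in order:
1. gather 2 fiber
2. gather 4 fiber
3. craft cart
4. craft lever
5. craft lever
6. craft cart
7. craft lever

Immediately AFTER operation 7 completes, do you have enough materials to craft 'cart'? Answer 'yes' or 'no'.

Answer: yes

Derivation:
After 1 (gather 2 fiber): fiber=2
After 2 (gather 4 fiber): fiber=6
After 3 (craft cart): cart=2 fiber=4
After 4 (craft lever): cart=1 fiber=4 lever=2
After 5 (craft lever): fiber=4 lever=4
After 6 (craft cart): cart=2 fiber=2 lever=4
After 7 (craft lever): cart=1 fiber=2 lever=6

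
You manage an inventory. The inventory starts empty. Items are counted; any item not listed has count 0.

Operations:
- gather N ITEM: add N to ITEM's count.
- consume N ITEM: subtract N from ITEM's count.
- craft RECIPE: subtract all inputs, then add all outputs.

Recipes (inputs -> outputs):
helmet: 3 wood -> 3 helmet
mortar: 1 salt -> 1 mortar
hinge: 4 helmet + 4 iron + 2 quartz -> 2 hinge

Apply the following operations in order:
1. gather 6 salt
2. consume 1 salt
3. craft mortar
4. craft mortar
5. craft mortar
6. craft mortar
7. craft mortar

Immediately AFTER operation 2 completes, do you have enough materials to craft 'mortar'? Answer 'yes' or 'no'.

After 1 (gather 6 salt): salt=6
After 2 (consume 1 salt): salt=5

Answer: yes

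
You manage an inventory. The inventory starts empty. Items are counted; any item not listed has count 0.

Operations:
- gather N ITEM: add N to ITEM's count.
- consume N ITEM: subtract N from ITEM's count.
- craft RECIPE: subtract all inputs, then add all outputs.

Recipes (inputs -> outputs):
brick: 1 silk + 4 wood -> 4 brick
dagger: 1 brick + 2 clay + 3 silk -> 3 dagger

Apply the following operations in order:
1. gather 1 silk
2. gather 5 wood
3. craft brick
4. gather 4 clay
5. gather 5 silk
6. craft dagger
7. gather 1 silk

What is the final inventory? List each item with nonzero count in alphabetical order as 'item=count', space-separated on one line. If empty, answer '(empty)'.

After 1 (gather 1 silk): silk=1
After 2 (gather 5 wood): silk=1 wood=5
After 3 (craft brick): brick=4 wood=1
After 4 (gather 4 clay): brick=4 clay=4 wood=1
After 5 (gather 5 silk): brick=4 clay=4 silk=5 wood=1
After 6 (craft dagger): brick=3 clay=2 dagger=3 silk=2 wood=1
After 7 (gather 1 silk): brick=3 clay=2 dagger=3 silk=3 wood=1

Answer: brick=3 clay=2 dagger=3 silk=3 wood=1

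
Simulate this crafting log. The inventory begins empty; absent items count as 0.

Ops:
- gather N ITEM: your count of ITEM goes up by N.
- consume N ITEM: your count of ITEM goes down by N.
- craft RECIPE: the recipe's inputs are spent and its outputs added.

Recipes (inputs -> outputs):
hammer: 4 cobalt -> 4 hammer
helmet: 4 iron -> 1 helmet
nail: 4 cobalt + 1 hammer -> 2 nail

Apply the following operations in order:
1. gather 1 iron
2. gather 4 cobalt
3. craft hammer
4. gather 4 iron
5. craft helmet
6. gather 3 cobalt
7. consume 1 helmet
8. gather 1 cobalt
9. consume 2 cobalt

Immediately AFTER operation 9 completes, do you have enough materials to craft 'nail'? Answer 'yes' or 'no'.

After 1 (gather 1 iron): iron=1
After 2 (gather 4 cobalt): cobalt=4 iron=1
After 3 (craft hammer): hammer=4 iron=1
After 4 (gather 4 iron): hammer=4 iron=5
After 5 (craft helmet): hammer=4 helmet=1 iron=1
After 6 (gather 3 cobalt): cobalt=3 hammer=4 helmet=1 iron=1
After 7 (consume 1 helmet): cobalt=3 hammer=4 iron=1
After 8 (gather 1 cobalt): cobalt=4 hammer=4 iron=1
After 9 (consume 2 cobalt): cobalt=2 hammer=4 iron=1

Answer: no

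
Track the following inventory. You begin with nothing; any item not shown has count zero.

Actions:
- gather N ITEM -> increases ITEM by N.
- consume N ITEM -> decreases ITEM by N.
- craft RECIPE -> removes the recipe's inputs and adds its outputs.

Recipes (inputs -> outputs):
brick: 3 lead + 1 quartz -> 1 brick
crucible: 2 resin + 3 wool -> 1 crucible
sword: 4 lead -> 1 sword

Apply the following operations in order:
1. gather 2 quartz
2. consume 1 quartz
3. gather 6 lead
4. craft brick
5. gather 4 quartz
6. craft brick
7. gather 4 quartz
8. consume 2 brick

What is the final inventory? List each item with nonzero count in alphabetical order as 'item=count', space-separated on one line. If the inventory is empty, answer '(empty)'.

Answer: quartz=7

Derivation:
After 1 (gather 2 quartz): quartz=2
After 2 (consume 1 quartz): quartz=1
After 3 (gather 6 lead): lead=6 quartz=1
After 4 (craft brick): brick=1 lead=3
After 5 (gather 4 quartz): brick=1 lead=3 quartz=4
After 6 (craft brick): brick=2 quartz=3
After 7 (gather 4 quartz): brick=2 quartz=7
After 8 (consume 2 brick): quartz=7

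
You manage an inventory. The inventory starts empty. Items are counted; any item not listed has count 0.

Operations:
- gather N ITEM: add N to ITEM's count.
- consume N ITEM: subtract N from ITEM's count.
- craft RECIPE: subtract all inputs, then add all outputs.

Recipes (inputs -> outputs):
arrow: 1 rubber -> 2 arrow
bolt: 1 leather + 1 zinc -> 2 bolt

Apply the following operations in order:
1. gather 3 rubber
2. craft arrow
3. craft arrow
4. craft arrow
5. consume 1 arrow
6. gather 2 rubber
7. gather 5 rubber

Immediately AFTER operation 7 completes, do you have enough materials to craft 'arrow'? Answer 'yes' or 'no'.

Answer: yes

Derivation:
After 1 (gather 3 rubber): rubber=3
After 2 (craft arrow): arrow=2 rubber=2
After 3 (craft arrow): arrow=4 rubber=1
After 4 (craft arrow): arrow=6
After 5 (consume 1 arrow): arrow=5
After 6 (gather 2 rubber): arrow=5 rubber=2
After 7 (gather 5 rubber): arrow=5 rubber=7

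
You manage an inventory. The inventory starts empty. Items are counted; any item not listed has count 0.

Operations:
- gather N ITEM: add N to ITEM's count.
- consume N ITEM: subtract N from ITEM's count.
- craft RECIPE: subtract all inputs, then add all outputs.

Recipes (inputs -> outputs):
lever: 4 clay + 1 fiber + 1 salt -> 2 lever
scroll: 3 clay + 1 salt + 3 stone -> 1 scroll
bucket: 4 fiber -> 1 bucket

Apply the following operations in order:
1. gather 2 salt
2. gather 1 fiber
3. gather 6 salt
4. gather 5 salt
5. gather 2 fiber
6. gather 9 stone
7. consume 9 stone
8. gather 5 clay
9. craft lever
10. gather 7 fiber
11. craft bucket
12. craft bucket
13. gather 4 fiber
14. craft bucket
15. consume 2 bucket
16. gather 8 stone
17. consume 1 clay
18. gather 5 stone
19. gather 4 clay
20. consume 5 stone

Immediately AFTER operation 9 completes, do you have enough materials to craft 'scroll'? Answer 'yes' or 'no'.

Answer: no

Derivation:
After 1 (gather 2 salt): salt=2
After 2 (gather 1 fiber): fiber=1 salt=2
After 3 (gather 6 salt): fiber=1 salt=8
After 4 (gather 5 salt): fiber=1 salt=13
After 5 (gather 2 fiber): fiber=3 salt=13
After 6 (gather 9 stone): fiber=3 salt=13 stone=9
After 7 (consume 9 stone): fiber=3 salt=13
After 8 (gather 5 clay): clay=5 fiber=3 salt=13
After 9 (craft lever): clay=1 fiber=2 lever=2 salt=12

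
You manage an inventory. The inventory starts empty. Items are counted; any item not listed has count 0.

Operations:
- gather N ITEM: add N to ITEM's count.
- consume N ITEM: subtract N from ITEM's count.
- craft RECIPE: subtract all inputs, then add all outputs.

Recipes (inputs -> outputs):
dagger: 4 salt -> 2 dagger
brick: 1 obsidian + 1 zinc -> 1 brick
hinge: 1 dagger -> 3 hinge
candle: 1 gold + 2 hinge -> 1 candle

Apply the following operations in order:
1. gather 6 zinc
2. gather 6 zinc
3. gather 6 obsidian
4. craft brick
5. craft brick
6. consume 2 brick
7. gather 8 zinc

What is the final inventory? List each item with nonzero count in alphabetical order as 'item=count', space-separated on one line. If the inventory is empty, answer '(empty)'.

After 1 (gather 6 zinc): zinc=6
After 2 (gather 6 zinc): zinc=12
After 3 (gather 6 obsidian): obsidian=6 zinc=12
After 4 (craft brick): brick=1 obsidian=5 zinc=11
After 5 (craft brick): brick=2 obsidian=4 zinc=10
After 6 (consume 2 brick): obsidian=4 zinc=10
After 7 (gather 8 zinc): obsidian=4 zinc=18

Answer: obsidian=4 zinc=18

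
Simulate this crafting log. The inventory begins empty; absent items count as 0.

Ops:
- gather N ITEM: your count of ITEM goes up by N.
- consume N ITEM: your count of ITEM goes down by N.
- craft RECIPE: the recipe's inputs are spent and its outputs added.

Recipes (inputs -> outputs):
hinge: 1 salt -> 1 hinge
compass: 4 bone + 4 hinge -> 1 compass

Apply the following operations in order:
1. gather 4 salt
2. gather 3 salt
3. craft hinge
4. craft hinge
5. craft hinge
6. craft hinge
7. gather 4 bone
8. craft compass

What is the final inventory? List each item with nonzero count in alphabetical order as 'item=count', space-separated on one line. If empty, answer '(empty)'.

Answer: compass=1 salt=3

Derivation:
After 1 (gather 4 salt): salt=4
After 2 (gather 3 salt): salt=7
After 3 (craft hinge): hinge=1 salt=6
After 4 (craft hinge): hinge=2 salt=5
After 5 (craft hinge): hinge=3 salt=4
After 6 (craft hinge): hinge=4 salt=3
After 7 (gather 4 bone): bone=4 hinge=4 salt=3
After 8 (craft compass): compass=1 salt=3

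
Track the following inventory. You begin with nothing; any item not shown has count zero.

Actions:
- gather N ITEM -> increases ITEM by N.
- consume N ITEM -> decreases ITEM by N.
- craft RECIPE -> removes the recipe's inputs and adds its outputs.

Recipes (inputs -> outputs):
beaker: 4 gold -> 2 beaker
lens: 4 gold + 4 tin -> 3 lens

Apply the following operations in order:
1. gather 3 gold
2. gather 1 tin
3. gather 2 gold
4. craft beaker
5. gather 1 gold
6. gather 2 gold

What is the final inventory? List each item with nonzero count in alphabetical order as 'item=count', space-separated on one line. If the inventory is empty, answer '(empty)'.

After 1 (gather 3 gold): gold=3
After 2 (gather 1 tin): gold=3 tin=1
After 3 (gather 2 gold): gold=5 tin=1
After 4 (craft beaker): beaker=2 gold=1 tin=1
After 5 (gather 1 gold): beaker=2 gold=2 tin=1
After 6 (gather 2 gold): beaker=2 gold=4 tin=1

Answer: beaker=2 gold=4 tin=1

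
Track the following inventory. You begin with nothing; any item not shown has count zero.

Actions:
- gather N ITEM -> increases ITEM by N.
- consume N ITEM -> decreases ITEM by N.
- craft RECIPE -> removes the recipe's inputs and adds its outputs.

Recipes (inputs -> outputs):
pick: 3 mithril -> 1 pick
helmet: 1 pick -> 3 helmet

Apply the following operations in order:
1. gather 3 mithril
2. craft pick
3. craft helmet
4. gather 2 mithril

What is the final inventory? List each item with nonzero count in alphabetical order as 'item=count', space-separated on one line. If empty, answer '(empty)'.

Answer: helmet=3 mithril=2

Derivation:
After 1 (gather 3 mithril): mithril=3
After 2 (craft pick): pick=1
After 3 (craft helmet): helmet=3
After 4 (gather 2 mithril): helmet=3 mithril=2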